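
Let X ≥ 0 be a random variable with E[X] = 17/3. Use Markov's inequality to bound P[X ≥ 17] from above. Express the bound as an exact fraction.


μ = E[X] = 17/3, a = 17.
Markov: P[X ≥ 17] ≤ μ/a = (17/3)/17 = 1/3.
Numerically: ≈ 0.333333.
(Since a = 17 > μ = 5.666667, the bound 1/3 is < 1 and informative.)

P[X ≥ 17] ≤ 1/3 ≈ 0.333333.


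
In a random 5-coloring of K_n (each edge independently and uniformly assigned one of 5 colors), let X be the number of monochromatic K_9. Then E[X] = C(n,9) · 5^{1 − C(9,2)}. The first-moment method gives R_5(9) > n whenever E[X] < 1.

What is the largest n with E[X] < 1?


We need C(n, 9) · 5^{1 − 36} < 1, i.e. C(n, 9) < 5^{36 − 1} = 2910383045673370361328125.
Check values of n near the boundary:
  n = 2170: C(2170, 9) = 2891746779868845075610510; 2891746779868845075610510 < 2910383045673370361328125? YES
  n = 2171: C(2171, 9) = 2903784578674959601827205; 2903784578674959601827205 < 2910383045673370361328125? YES
  n = 2172: C(2172, 9) = 2915866900084148060642020; 2915866900084148060642020 < 2910383045673370361328125? NO
  n = 2173: C(2173, 9) = 2927993888115921319674265; 2927993888115921319674265 < 2910383045673370361328125? NO
  n = 2174: C(2174, 9) = 2940165687188920530702934; 2940165687188920530702934 < 2910383045673370361328125? NO
The largest n with C(n, 9) < 2910383045673370361328125 is n = 2171 (where E[X] = 580756915734991920365441/582076609134674072265625 ≈ 0.998). Hence R_5(9) > 2171, i.e. R_5(9) ≥ 2172.

Largest n = 2171; hence R_5(9) > 2171.


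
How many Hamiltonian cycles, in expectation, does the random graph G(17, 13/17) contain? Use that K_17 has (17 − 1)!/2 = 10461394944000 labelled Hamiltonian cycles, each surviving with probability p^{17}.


K_17 has (17 − 1)!/2 = 10461394944000 labelled Hamiltonian cycles.
For each such Hamiltonian cycle H, let X_H = 1 if all 17 edges of H are present in G. Then P[X_H = 1] = p^{17} = (13/17)^{17} = 8650415919381337933/827240261886336764177.
Summing the indicators: E[X] = Σ_H E[X_H] = 10461394944000 · p^{17} = 10461394944000 · 8650415919381337933/827240261886336764177 = 90495417362513040260241610752000/827240261886336764177.
Numerically: E[X] ≈ 1.09e+11.

E[X] = 10461394944000 · (13/17)^{17} = 90495417362513040260241610752000/827240261886336764177 ≈ 1.09e+11.


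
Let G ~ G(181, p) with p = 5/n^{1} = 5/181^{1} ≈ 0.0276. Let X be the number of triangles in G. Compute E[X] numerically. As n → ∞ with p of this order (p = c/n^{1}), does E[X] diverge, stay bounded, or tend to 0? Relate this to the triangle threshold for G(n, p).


Number of potential triangles: C(181, 3) = 971970.
Each occurs with probability p³ ≈ (0.0276)³ ≈ 2.10802e-05.
By linearity: E[X] = C(181, 3)·p³ ≈ 971970 · 2.10802e-05 ≈ 20.489.
Here α = 1, so p = 5/n is exactly at the triangle threshold p ~ 1/n. Asymptotically E[X] → c³/6 = 5³/6 = 125/6 ≈ 20.833, a bounded constant. In this regime the triangle count is asymptotically Poisson(c³/6).

E[X] ≈ 20.489; in regime p = Θ(1/n^{1}) E[X] stays bounded (at the triangle threshold p ~ 1/n).


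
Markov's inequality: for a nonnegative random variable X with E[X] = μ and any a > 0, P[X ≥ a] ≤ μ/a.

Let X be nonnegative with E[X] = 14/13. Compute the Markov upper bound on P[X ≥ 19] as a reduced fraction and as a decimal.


μ = E[X] = 14/13, a = 19.
Markov: P[X ≥ 19] ≤ μ/a = (14/13)/19 = 14/247.
Numerically: ≈ 0.0567.
(Since a = 19 > μ = 1.0769, the bound 14/247 is < 1 and informative.)

P[X ≥ 19] ≤ 14/247 ≈ 0.0567.


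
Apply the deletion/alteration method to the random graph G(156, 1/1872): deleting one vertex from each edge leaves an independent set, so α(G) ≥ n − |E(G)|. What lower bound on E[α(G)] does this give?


E[|E(G)|] = C(156, 2)·p = 12090 · (1/1872) = 155/24.
E[α(G)] ≥ n − E[|E(G)|] = 156 − 155/24 = 3589/24.
Numerically: ≈ 149.541667.
(This is only a lower bound; the true E[α(G)] may be larger.)

E[α(G)] ≥ 3589/24 ≈ 149.541667.


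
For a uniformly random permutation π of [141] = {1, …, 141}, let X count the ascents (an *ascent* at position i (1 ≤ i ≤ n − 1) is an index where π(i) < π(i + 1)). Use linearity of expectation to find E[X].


Write X = Σ X_I over i = 1, …, 140, with X_I the indicator of one ascent.
There are 140 indicators.
For each fixed i, the pair (π(i), π(i+1)) is a uniformly random ordered pair of distinct values from {1, …, 141}; by symmetry P[π(i) < π(i+1)] = 1/2.
By linearity: E[X] = 140 · (1/2) = (141 − 1) · (1/2) = 70 ≈ 70.00000.

E[X] = 70 = 70.00000.


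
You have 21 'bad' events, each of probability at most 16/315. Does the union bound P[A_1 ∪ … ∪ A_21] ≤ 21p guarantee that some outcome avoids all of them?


Union bound: P[∪_{i=1}^{21} A_i] ≤ Σ_i P[A_i] ≤ 21·p = 21·(16/315) = 16/15.
Numerically: 16/15 ≈ 1.06667.
Is 16/15 < 1? NO.
Since the bound 16/15 is ≥ 1, the union bound is uninformative here; it does NOT by itself certify existence.

21·p = 16/15 ≈ 1.06667; existence NOT certified by the union bound.


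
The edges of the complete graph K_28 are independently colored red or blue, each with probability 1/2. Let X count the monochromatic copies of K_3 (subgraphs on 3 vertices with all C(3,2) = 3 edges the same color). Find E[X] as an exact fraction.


Let X = Σ_S X_S over the C(28, 3) = 3276 subsets S of size 3, where X_S = 1 if the K_3 on S is monochromatic.
For a fixed S, the K_3 on S has C(3, 2) = 3 edges. P[all 3 edges red] = (1/2)^3, and likewise for blue, so P[monochromatic] = 2·(1/2)^3 = 2^{1 − 3} = 1/4.
By linearity of expectation: E[X] = C(28, 3) · 2^{1 − 3} = 3276 · 1/4 = 819.
Numerically: E[X] ≈ 819.0000.

E[X] = C(28,3)·2^(1−C(3,2)) = 819 ≈ 819.0000.


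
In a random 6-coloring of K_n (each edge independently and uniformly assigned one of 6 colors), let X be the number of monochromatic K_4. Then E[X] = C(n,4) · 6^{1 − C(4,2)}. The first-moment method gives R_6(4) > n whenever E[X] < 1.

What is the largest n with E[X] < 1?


We need C(n, 4) · 6^{1 − 6} < 1, i.e. C(n, 4) < 6^{6 − 1} = 7776.
Check values of n near the boundary:
  n = 18: C(18, 4) = 3060; 3060 < 7776? YES
  n = 19: C(19, 4) = 3876; 3876 < 7776? YES
  n = 20: C(20, 4) = 4845; 4845 < 7776? YES
  n = 21: C(21, 4) = 5985; 5985 < 7776? YES
  n = 22: C(22, 4) = 7315; 7315 < 7776? YES
  n = 23: C(23, 4) = 8855; 8855 < 7776? NO
  n = 24: C(24, 4) = 10626; 10626 < 7776? NO
  n = 25: C(25, 4) = 12650; 12650 < 7776? NO
The largest n with C(n, 4) < 7776 is n = 22 (where E[X] = 7315/7776 ≈ 0.941). Hence R_6(4) > 22, i.e. R_6(4) ≥ 23.

Largest n = 22; hence R_6(4) > 22.


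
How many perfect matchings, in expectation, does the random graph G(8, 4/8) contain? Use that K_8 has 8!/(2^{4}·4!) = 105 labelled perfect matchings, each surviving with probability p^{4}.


K_8 has 8!/(2^{4}·4!) = 105 labelled perfect matchings.
For each such perfect matching H, let X_H = 1 if all 4 edges of H are present in G. Then P[X_H = 1] = p^{4} = (1/2)^{4} = 1/16.
Summing the indicators: E[X] = Σ_H E[X_H] = 105 · p^{4} = 105 · 1/16 = 105/16.
Numerically: E[X] ≈ 6.56.

E[X] = 105 · (1/2)^{4} = 105/16 ≈ 6.56.


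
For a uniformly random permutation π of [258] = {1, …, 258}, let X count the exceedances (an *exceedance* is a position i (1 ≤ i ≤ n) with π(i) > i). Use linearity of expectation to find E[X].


Write X = Σ_{i=1}^{258} X_i, where X_i = 1_{π(i) > i}.
For each fixed i, π(i) is uniform over {1, …, 258} (marginal of a uniform permutation), so P[π(i) > i] = (n − i)/n. Summing: Σ_{i=1}^{258} (n − i)/n = (0 + 1 + … + 257)/258 = 258(258 − 1)/(2·258) = (258 − 1)/2.
Hence E[X] = Σ_{i=1}^{258} (258 − i)/258 = 257/2 ≈ 128.500000.

E[X] = 257/2 = 128.500000.


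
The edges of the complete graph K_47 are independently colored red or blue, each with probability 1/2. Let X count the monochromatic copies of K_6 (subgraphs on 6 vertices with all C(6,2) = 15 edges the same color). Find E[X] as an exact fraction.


Let X = Σ_S X_S over the C(47, 6) = 10737573 subsets S of size 6, where X_S = 1 if the K_6 on S is monochromatic.
For a fixed S, the K_6 on S has C(6, 2) = 15 edges. P[all 15 edges red] = (1/2)^15, and likewise for blue, so P[monochromatic] = 2·(1/2)^15 = 2^{1 − 15} = 1/16384.
By linearity: E[X] = C(47, 6) · 2^{1 − 15} = 10737573 · 1/16384 = 10737573/16384.
Numerically: E[X] ≈ 655.369446.

E[X] = C(47,6)·2^(1−C(6,2)) = 10737573/16384 ≈ 655.369446.


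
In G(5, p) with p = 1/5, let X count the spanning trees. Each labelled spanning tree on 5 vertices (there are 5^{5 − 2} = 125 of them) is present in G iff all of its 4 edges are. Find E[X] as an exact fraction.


K_5 has 5^{5 − 2} = 125 labelled spanning trees.
For each such spanning tree H, let X_H = 1 if all 4 edges of H are present in G. Then P[X_H = 1] = p^{4} = (1/5)^{4} = 1/625.
By linearity of expectation: E[X] = Σ_H E[X_H] = 125 · p^{4} = 125 · 1/625 = 1/5.
Numerically: E[X] ≈ 0.2.

E[X] = 125 · (1/5)^{4} = 1/5 ≈ 0.2.


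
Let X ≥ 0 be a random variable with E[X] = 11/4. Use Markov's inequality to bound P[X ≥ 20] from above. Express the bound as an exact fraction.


μ = E[X] = 11/4, a = 20.
Markov: P[X ≥ 20] ≤ μ/a = (11/4)/20 = 11/80.
Numerically: ≈ 0.137500.
(Since a = 20 > μ = 2.750000, the bound 11/80 is < 1 and informative.)

P[X ≥ 20] ≤ 11/80 ≈ 0.137500.


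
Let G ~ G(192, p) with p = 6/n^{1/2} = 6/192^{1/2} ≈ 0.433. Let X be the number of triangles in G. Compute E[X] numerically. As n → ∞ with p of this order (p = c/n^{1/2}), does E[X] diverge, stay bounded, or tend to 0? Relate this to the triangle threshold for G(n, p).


Number of potential triangles: C(192, 3) = 1161280.
Each occurs with probability p³ ≈ (0.433)³ ≈ 8.118988e-02.
By linearity: E[X] = C(192, 3)·p³ ≈ 1161280 · 8.118988e-02 ≈ 94284.1857.
Since α = 1/2 < 1, p = c/n^{1/2} ≫ 1/n is above the triangle threshold p ~ 1/n. Asymptotically E[X] ~ (c³/6)·n^{3(1−α)} = (6³/6)·n^{1.5} → ∞; triangles are abundant w.h.p.

E[X] ≈ 94284.1857; in regime p = Θ(1/n^{1/2}) E[X] diverges (above the triangle threshold p ~ 1/n).


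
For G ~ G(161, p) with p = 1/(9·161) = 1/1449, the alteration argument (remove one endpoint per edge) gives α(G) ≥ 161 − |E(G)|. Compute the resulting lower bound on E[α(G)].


E[|E(G)|] = C(161, 2)·p = 12880 · (1/1449) = 80/9.
E[α(G)] ≥ n − E[|E(G)|] = 161 − 80/9 = 1369/9.
Numerically: ≈ 152.1111.
(This is only a lower bound; the true E[α(G)] may be larger.)

E[α(G)] ≥ 1369/9 ≈ 152.1111.


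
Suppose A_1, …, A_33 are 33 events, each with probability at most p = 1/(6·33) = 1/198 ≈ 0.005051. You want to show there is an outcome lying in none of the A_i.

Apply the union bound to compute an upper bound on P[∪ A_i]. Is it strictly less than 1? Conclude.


Union bound: P[∪_{i=1}^{33} A_i] ≤ Σ_i P[A_i] ≤ 33·p = 33·(1/198) = 1/6.
Numerically: 1/6 ≈ 0.166667.
Is 1/6 < 1? YES.
Since P[∪ A_i] ≤ 1/6 < 1, the complement has P[∩ A_i^c] ≥ 1 − 1/6 = 5/6 > 0, so some outcome avoids every A_i.

33·p = 1/6 ≈ 0.166667; existence CERTIFIED by the union bound.


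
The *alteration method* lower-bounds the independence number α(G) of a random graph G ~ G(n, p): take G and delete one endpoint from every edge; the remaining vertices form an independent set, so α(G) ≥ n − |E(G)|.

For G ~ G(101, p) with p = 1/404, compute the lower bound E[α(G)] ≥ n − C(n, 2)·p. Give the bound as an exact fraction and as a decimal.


E[|E(G)|] = C(101, 2)·p = 5050 · (1/404) = 25/2.
E[α(G)] ≥ n − E[|E(G)|] = 101 − 25/2 = 177/2.
Numerically: ≈ 88.5000.
(This is only a lower bound; the true E[α(G)] may be larger.)

E[α(G)] ≥ 177/2 ≈ 88.5000.


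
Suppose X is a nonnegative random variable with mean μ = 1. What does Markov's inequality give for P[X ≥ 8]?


μ = E[X] = 1, a = 8.
Markov: P[X ≥ 8] ≤ μ/a = (1)/8 = 1/8.
Numerically: ≈ 0.125.
(Since a = 8 > μ = 1.000, the bound 1/8 is < 1 and informative.)

P[X ≥ 8] ≤ 1/8 ≈ 0.125.


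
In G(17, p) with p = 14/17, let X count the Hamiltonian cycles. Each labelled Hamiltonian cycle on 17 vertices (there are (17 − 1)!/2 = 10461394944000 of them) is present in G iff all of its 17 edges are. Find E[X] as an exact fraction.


K_17 has (17 − 1)!/2 = 10461394944000 labelled Hamiltonian cycles.
For each such Hamiltonian cycle H, let X_H = 1 if all 17 edges of H are present in G. Then P[X_H = 1] = p^{17} = (14/17)^{17} = 30491346729331195904/827240261886336764177.
By linearity: E[X] = Σ_H E[X_H] = 10461394944000 · p^{17} = 10461394944000 · 30491346729331195904/827240261886336764177 = 318982020509976309331579109376000/827240261886336764177.
Numerically: E[X] ≈ 3.856e+11.

E[X] = 10461394944000 · (14/17)^{17} = 318982020509976309331579109376000/827240261886336764177 ≈ 3.856e+11.


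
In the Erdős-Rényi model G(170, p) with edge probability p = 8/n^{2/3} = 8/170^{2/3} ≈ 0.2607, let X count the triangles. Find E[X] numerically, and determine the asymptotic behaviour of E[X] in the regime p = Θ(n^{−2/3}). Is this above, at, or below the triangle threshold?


Number of potential triangles: C(170, 3) = 804440.
Each occurs with probability p³ ≈ (0.2607)³ ≈ 1.771626e-02.
By linearity: E[X] = C(170, 3)·p³ ≈ 804440 · 1.771626e-02 ≈ 14251.6706.
Since α = 2/3 < 1, p = c/n^{2/3} ≫ 1/n is above the triangle threshold p ~ 1/n. Asymptotically E[X] ~ (c³/6)·n^{3(1−α)} = (8³/6)·n^{1} → ∞; triangles are abundant w.h.p.

E[X] ≈ 14251.6706; in regime p = Θ(1/n^{2/3}) E[X] diverges (above the triangle threshold p ~ 1/n).


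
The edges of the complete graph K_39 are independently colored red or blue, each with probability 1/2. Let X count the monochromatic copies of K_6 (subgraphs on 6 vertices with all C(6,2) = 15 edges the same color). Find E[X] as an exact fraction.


Let X = Σ_S X_S over the C(39, 6) = 3262623 subsets S of size 6, where X_S = 1 if the K_6 on S is monochromatic.
For a fixed S, the K_6 on S has C(6, 2) = 15 edges. P[all 15 edges red] = (1/2)^15, and likewise for blue, so P[monochromatic] = 2·(1/2)^15 = 2^{1 − 15} = 1/16384.
By linearity: E[X] = C(39, 6) · 2^{1 − 15} = 3262623 · 1/16384 = 3262623/16384.
Numerically: E[X] ≈ 199.134705.

E[X] = C(39,6)·2^(1−C(6,2)) = 3262623/16384 ≈ 199.134705.


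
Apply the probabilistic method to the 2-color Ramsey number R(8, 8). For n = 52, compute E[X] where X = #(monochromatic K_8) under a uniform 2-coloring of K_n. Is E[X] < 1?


E[X] = C(52, 8) · 2^{1 − 28} = 752538150 · 2^{−27} = 752538150/134217728.
As a reduced fraction: E[X] = 376269075/67108864 ≈ 5.607.
Is E[X] < 1? NO.
Since E[X] ≥ 1, the first-moment bound is inconclusive at n = 52; it does NOT by itself certify R(8, 8) > 52.

E[X] = 376269075/67108864 ≈ 5.607; E[X] ≥ 1; first-moment method inconclusive here.


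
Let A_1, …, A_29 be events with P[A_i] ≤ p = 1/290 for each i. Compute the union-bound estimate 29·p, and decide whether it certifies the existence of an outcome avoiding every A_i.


Union bound: P[∪_{i=1}^{29} A_i] ≤ Σ_i P[A_i] ≤ 29·p = 29·(1/290) = 1/10.
Numerically: 1/10 ≈ 0.1000000.
Is 1/10 < 1? YES.
Since P[∪ A_i] ≤ 1/10 < 1, the complement has P[∩ A_i^c] ≥ 1 − 1/10 = 9/10 > 0, so some outcome avoids every A_i.

29·p = 1/10 ≈ 0.1000000; existence CERTIFIED by the union bound.


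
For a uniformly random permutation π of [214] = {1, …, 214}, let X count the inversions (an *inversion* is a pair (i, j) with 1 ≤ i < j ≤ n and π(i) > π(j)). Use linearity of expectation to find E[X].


Write X = Σ X_I over the C(214, 2) = 22791 pairs i < j, with X_I the indicator of one inversion.
There are 22791 indicators.
For each fixed pair i < j, the values π(i) and π(j) are two distinct elements of {1, …, 214} in uniformly random order; by symmetry P[π(i) > π(j)] = 1/2.
By linearity: E[X] = 22791 · (1/2) = C(214, 2) · (1/2) = 22791/2 = 22791/2 ≈ 11395.50000.

E[X] = 22791/2 = 11395.50000.


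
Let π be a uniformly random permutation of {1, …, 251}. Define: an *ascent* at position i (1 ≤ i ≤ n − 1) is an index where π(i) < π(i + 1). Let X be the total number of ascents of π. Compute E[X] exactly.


Write X = Σ X_I over i = 1, …, 250, with X_I the indicator of one ascent.
There are 250 indicators.
For each fixed i, the pair (π(i), π(i+1)) is a uniformly random ordered pair of distinct values from {1, …, 251}; by symmetry P[π(i) < π(i+1)] = 1/2.
By linearity: E[X] = 250 · (1/2) = (251 − 1) · (1/2) = 125 ≈ 125.000.

E[X] = 125 = 125.000.


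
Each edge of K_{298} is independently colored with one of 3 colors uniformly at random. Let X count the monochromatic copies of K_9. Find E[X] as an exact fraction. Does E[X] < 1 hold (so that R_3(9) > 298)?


E[X] = C(298, 9) · 3^{1 − 36} = 45207677551849890 · 3^{−35} = 45207677551849890/50031545098999707.
As a reduced fraction: E[X] = 15069225850616630/16677181699666569 ≈ 0.90358.
Is E[X] < 1? YES.
Since E[X] < 1, there exists a 3-coloring of K_{298} with no monochromatic K_9; hence R_3(9) > 298.

E[X] = 15069225850616630/16677181699666569 ≈ 0.90358; E[X] < 1, so R_3(9) > 298.


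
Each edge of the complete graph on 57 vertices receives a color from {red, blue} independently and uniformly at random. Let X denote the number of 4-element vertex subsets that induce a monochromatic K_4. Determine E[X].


Let X = Σ_S X_S over the C(57, 4) = 395010 subsets S of size 4, where X_S = 1 if the K_4 on S is monochromatic.
For a fixed S, the K_4 on S has C(4, 2) = 6 edges. P[all 6 edges red] = (1/2)^6, and likewise for blue, so P[monochromatic] = 2·(1/2)^6 = 2^{1 − 6} = 1/32.
By linearity: E[X] = C(57, 4) · 2^{1 − 6} = 395010 · 1/32 = 197505/16.
Numerically: E[X] ≈ 12344.062.

E[X] = C(57,4)·2^(1−C(4,2)) = 197505/16 ≈ 12344.062.


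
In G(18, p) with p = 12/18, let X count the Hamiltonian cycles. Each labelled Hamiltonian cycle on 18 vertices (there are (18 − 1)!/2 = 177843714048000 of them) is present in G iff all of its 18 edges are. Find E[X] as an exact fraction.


K_18 has (18 − 1)!/2 = 177843714048000 labelled Hamiltonian cycles.
For each such Hamiltonian cycle H, let X_H = 1 if all 18 edges of H are present in G. Then P[X_H = 1] = p^{18} = (2/3)^{18} = 262144/387420489.
By linearity: E[X] = Σ_H E[X_H] = 177843714048000 · p^{18} = 177843714048000 · 262144/387420489 = 63951526166528000/531441.
Numerically: E[X] ≈ 1.2e+11.

E[X] = 177843714048000 · (2/3)^{18} = 63951526166528000/531441 ≈ 1.2e+11.


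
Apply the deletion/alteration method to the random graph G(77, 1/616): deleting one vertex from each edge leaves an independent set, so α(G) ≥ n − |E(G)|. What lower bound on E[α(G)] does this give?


E[|E(G)|] = C(77, 2)·p = 2926 · (1/616) = 19/4.
E[α(G)] ≥ n − E[|E(G)|] = 77 − 19/4 = 289/4.
Numerically: ≈ 72.250.
(This is only a lower bound; the true E[α(G)] may be larger.)

E[α(G)] ≥ 289/4 ≈ 72.250.


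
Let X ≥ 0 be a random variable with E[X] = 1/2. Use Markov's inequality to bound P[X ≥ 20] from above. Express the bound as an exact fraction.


μ = E[X] = 1/2, a = 20.
Markov: P[X ≥ 20] ≤ μ/a = (1/2)/20 = 1/40.
Numerically: ≈ 0.025.
(Since a = 20 > μ = 0.500, the bound 1/40 is < 1 and informative.)

P[X ≥ 20] ≤ 1/40 ≈ 0.025.


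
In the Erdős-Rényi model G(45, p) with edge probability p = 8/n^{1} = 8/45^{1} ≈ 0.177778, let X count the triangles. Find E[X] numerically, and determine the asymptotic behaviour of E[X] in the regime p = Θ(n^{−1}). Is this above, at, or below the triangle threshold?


Number of potential triangles: C(45, 3) = 14190.
Each occurs with probability p³ ≈ (0.177778)³ ≈ 5.61865569e-03.
By linearity: E[X] = C(45, 3)·p³ ≈ 14190 · 5.61865569e-03 ≈ 79.728724.
Here α = 1, so p = 8/n is exactly at the triangle threshold p ~ 1/n. Asymptotically E[X] → c³/6 = 8³/6 = 256/3 ≈ 85.333333, a bounded constant. In this regime the triangle count is asymptotically Poisson(c³/6).

E[X] ≈ 79.728724; in regime p = Θ(1/n^{1}) E[X] stays bounded (at the triangle threshold p ~ 1/n).


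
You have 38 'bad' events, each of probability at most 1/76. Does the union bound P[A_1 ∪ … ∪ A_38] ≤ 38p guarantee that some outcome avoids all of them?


Union bound: P[∪_{i=1}^{38} A_i] ≤ Σ_i P[A_i] ≤ 38·p = 38·(1/76) = 1/2.
Numerically: 1/2 ≈ 0.5000000.
Is 1/2 < 1? YES.
Since P[∪ A_i] ≤ 1/2 < 1, the complement has P[∩ A_i^c] ≥ 1 − 1/2 = 1/2 > 0, so some outcome avoids every A_i.

38·p = 1/2 ≈ 0.5000000; existence CERTIFIED by the union bound.


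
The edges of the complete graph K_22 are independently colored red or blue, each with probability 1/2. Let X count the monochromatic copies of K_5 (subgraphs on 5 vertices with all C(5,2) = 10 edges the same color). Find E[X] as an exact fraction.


Let X = Σ_S X_S over the C(22, 5) = 26334 subsets S of size 5, where X_S = 1 if the K_5 on S is monochromatic.
For a fixed S, the K_5 on S has C(5, 2) = 10 edges. P[all 10 edges red] = (1/2)^10, and likewise for blue, so P[monochromatic] = 2·(1/2)^10 = 2^{1 − 10} = 1/512.
By linearity of expectation: E[X] = C(22, 5) · 2^{1 − 10} = 26334 · 1/512 = 13167/256.
Numerically: E[X] ≈ 51.4336.

E[X] = C(22,5)·2^(1−C(5,2)) = 13167/256 ≈ 51.4336.


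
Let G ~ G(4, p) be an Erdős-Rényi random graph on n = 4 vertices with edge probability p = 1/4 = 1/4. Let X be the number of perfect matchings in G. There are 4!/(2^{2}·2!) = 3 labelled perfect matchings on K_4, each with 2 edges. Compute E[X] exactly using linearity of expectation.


K_4 has 4!/(2^{2}·2!) = 3 labelled perfect matchings.
For each such perfect matching H, let X_H = 1 if all 2 edges of H are present in G. Then P[X_H = 1] = p^{2} = (1/4)^{2} = 1/16.
Summing the indicators: E[X] = Σ_H E[X_H] = 3 · p^{2} = 3 · 1/16 = 3/16.
Numerically: E[X] ≈ 0.1875.

E[X] = 3 · (1/4)^{2} = 3/16 ≈ 0.1875.


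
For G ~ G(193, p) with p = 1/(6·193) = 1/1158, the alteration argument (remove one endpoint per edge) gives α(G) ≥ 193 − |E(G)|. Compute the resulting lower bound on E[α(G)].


E[|E(G)|] = C(193, 2)·p = 18528 · (1/1158) = 16.
E[α(G)] ≥ n − E[|E(G)|] = 193 − 16 = 177.
Numerically: ≈ 177.00000.
(This is only a lower bound; the true E[α(G)] may be larger.)

E[α(G)] ≥ 177 ≈ 177.00000.


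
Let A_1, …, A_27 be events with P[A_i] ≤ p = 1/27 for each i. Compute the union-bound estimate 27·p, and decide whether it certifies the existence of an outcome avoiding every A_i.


Union bound: P[∪_{i=1}^{27} A_i] ≤ Σ_i P[A_i] ≤ 27·p = 27·(1/27) = 1.
Numerically: 1 ≈ 1.00000.
Is 1 < 1? NO.
Since the bound 1 is ≥ 1, the union bound is uninformative here; it does NOT by itself certify existence.

27·p = 1 ≈ 1.00000; existence NOT certified by the union bound.


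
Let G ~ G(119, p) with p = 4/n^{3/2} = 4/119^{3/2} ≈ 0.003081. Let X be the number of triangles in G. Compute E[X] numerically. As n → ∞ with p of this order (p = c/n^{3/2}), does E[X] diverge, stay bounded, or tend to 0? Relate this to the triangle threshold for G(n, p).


Number of potential triangles: C(119, 3) = 273819.
Each occurs with probability p³ ≈ (0.003081)³ ≈ 2.925625e-08.
By linearity: E[X] = C(119, 3)·p³ ≈ 273819 · 2.925625e-08 ≈ 0.0080.
Since α = 3/2 > 1, p = c/n^{3/2} = o(1/n) is below the triangle threshold p ~ 1/n. Asymptotically E[X] ~ (c³/6)·n^{3(1−α)} = (4³/6)·n^{-1.5} → 0, so by Markov's inequality G has no triangles w.h.p.

E[X] ≈ 0.0080; in regime p = Θ(1/n^{3/2}) E[X] tends to 0 (below the triangle threshold p ~ 1/n).


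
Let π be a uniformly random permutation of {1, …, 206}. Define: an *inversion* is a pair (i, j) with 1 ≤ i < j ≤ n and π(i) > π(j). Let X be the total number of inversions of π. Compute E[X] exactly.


Write X = Σ X_I over the C(206, 2) = 21115 pairs i < j, with X_I the indicator of one inversion.
There are 21115 indicators.
For each fixed pair i < j, the values π(i) and π(j) are two distinct elements of {1, …, 206} in uniformly random order; by symmetry P[π(i) > π(j)] = 1/2.
By linearity: E[X] = 21115 · (1/2) = C(206, 2) · (1/2) = 21115/2 = 21115/2 ≈ 10557.500000.

E[X] = 21115/2 = 10557.500000.


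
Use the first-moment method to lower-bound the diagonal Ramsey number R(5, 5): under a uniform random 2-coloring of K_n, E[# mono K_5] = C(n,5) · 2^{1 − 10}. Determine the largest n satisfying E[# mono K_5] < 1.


We need C(n, 5) · 2^{1 − 10} < 1, i.e. C(n, 5) < 2^{10 − 1} = 512.
Check values of n near the boundary:
  n = 7: C(7, 5) = 21; 21 < 512? YES
  n = 8: C(8, 5) = 56; 56 < 512? YES
  n = 9: C(9, 5) = 126; 126 < 512? YES
  n = 10: C(10, 5) = 252; 252 < 512? YES
  n = 11: C(11, 5) = 462; 462 < 512? YES
  n = 12: C(12, 5) = 792; 792 < 512? NO
  n = 13: C(13, 5) = 1287; 1287 < 512? NO
  n = 14: C(14, 5) = 2002; 2002 < 512? NO
The largest n with C(n, 5) < 512 is n = 11 (where E[X] = 231/256 ≈ 0.9023). Hence R(5, 5) > 11, i.e. R(5, 5) ≥ 12.

Largest n = 11; hence R(5, 5) > 11.


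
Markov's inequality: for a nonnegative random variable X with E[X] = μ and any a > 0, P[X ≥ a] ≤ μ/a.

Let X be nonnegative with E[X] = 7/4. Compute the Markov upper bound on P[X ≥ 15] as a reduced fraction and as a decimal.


μ = E[X] = 7/4, a = 15.
Markov: P[X ≥ 15] ≤ μ/a = (7/4)/15 = 7/60.
Numerically: ≈ 0.1167.
(Since a = 15 > μ = 1.7500, the bound 7/60 is < 1 and informative.)

P[X ≥ 15] ≤ 7/60 ≈ 0.1167.


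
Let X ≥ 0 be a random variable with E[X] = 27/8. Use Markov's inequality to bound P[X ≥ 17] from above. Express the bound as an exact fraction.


μ = E[X] = 27/8, a = 17.
Markov: P[X ≥ 17] ≤ μ/a = (27/8)/17 = 27/136.
Numerically: ≈ 0.199.
(Since a = 17 > μ = 3.375, the bound 27/136 is < 1 and informative.)

P[X ≥ 17] ≤ 27/136 ≈ 0.199.


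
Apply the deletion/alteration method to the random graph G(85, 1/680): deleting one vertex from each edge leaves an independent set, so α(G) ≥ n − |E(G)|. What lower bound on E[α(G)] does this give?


E[|E(G)|] = C(85, 2)·p = 3570 · (1/680) = 21/4.
E[α(G)] ≥ n − E[|E(G)|] = 85 − 21/4 = 319/4.
Numerically: ≈ 79.75000.
(This is only a lower bound; the true E[α(G)] may be larger.)

E[α(G)] ≥ 319/4 ≈ 79.75000.


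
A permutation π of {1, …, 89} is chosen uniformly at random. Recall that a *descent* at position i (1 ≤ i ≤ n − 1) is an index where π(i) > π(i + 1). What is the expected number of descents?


Write X = Σ X_I over i = 1, …, 88, with X_I the indicator of one descent.
There are 88 indicators.
For each fixed i, the pair (π(i), π(i+1)) is a uniformly random ordered pair of distinct values from {1, …, 89}; by symmetry P[π(i) > π(i+1)] = 1/2.
By linearity: E[X] = 88 · (1/2) = (89 − 1) · (1/2) = 44 ≈ 44.00000.

E[X] = 44 = 44.00000.


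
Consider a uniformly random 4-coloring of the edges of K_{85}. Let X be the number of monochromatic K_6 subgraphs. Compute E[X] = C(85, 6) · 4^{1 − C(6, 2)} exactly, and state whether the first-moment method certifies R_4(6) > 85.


E[X] = C(85, 6) · 4^{1 − 15} = 437353560 · 4^{−14} = 437353560/268435456.
As a reduced fraction: E[X] = 54669195/33554432 ≈ 1.629269.
Is E[X] < 1? NO.
Since E[X] ≥ 1, the first-moment bound is inconclusive at n = 85; it does NOT by itself certify R_4(6) > 85.

E[X] = 54669195/33554432 ≈ 1.629269; E[X] ≥ 1; first-moment method inconclusive here.


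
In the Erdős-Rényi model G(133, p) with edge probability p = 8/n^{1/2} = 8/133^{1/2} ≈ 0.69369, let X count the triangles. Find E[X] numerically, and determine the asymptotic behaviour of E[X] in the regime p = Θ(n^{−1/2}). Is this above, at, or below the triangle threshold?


Number of potential triangles: C(133, 3) = 383306.
Each occurs with probability p³ ≈ (0.69369)³ ≈ 3.3380474e-01.
By linearity: E[X] = C(133, 3)·p³ ≈ 383306 · 3.3380474e-01 ≈ 127949.35973.
Since α = 1/2 < 1, p = c/n^{1/2} ≫ 1/n is above the triangle threshold p ~ 1/n. Asymptotically E[X] ~ (c³/6)·n^{3(1−α)} = (8³/6)·n^{1.5} → ∞; triangles are abundant w.h.p.

E[X] ≈ 127949.35973; in regime p = Θ(1/n^{1/2}) E[X] diverges (above the triangle threshold p ~ 1/n).


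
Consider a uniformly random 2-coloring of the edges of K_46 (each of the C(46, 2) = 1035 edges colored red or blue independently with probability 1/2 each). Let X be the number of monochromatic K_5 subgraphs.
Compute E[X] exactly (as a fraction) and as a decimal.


Let X = Σ_S X_S over the C(46, 5) = 1370754 subsets S of size 5, where X_S = 1 if the K_5 on S is monochromatic.
For a fixed S, the K_5 on S has C(5, 2) = 10 edges. P[all 10 edges red] = (1/2)^10, and likewise for blue, so P[monochromatic] = 2·(1/2)^10 = 2^{1 − 10} = 1/512.
By linearity: E[X] = C(46, 5) · 2^{1 − 10} = 1370754 · 1/512 = 685377/256.
Numerically: E[X] ≈ 2677.254.

E[X] = C(46,5)·2^(1−C(5,2)) = 685377/256 ≈ 2677.254.


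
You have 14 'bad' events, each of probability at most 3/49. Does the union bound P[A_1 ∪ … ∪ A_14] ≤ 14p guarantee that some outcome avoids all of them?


Union bound: P[∪_{i=1}^{14} A_i] ≤ Σ_i P[A_i] ≤ 14·p = 14·(3/49) = 6/7.
Numerically: 6/7 ≈ 0.8571429.
Is 6/7 < 1? YES.
Since P[∪ A_i] ≤ 6/7 < 1, the complement has P[∩ A_i^c] ≥ 1 − 6/7 = 1/7 > 0, so some outcome avoids every A_i.

14·p = 6/7 ≈ 0.8571429; existence CERTIFIED by the union bound.


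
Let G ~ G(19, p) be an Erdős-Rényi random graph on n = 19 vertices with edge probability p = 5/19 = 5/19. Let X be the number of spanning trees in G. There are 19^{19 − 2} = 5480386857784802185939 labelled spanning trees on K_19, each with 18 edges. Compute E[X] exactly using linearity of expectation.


K_19 has 19^{19 − 2} = 5480386857784802185939 labelled spanning trees.
For each such spanning tree H, let X_H = 1 if all 18 edges of H are present in G. Then P[X_H = 1] = p^{18} = (5/19)^{18} = 3814697265625/104127350297911241532841.
By linearity of expectation: E[X] = Σ_H E[X_H] = 5480386857784802185939 · p^{18} = 5480386857784802185939 · 3814697265625/104127350297911241532841 = 3814697265625/19.
Numerically: E[X] ≈ 2.01e+11.

E[X] = 5480386857784802185939 · (5/19)^{18} = 3814697265625/19 ≈ 2.01e+11.


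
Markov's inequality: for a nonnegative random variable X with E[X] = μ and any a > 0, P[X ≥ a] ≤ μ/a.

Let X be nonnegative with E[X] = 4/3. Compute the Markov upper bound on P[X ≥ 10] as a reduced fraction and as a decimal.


μ = E[X] = 4/3, a = 10.
Markov: P[X ≥ 10] ≤ μ/a = (4/3)/10 = 2/15.
Numerically: ≈ 0.13333.
(Since a = 10 > μ = 1.33333, the bound 2/15 is < 1 and informative.)

P[X ≥ 10] ≤ 2/15 ≈ 0.13333.


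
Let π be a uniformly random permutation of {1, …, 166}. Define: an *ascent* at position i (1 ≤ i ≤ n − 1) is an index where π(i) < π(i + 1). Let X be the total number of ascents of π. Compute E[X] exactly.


Write X = Σ X_I over i = 1, …, 165, with X_I the indicator of one ascent.
There are 165 indicators.
For each fixed i, the pair (π(i), π(i+1)) is a uniformly random ordered pair of distinct values from {1, …, 166}; by symmetry P[π(i) < π(i+1)] = 1/2.
By linearity: E[X] = 165 · (1/2) = (166 − 1) · (1/2) = 165/2 ≈ 82.500.

E[X] = 165/2 = 82.500.


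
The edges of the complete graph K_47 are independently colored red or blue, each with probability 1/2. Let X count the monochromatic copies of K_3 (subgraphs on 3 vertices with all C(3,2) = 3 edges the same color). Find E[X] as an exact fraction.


Let X = Σ_S X_S over the C(47, 3) = 16215 subsets S of size 3, where X_S = 1 if the K_3 on S is monochromatic.
For a fixed S, the K_3 on S has C(3, 2) = 3 edges. P[all 3 edges red] = (1/2)^3, and likewise for blue, so P[monochromatic] = 2·(1/2)^3 = 2^{1 − 3} = 1/4.
Summing: E[X] = C(47, 3) · 2^{1 − 3} = 16215 · 1/4 = 16215/4.
Numerically: E[X] ≈ 4053.75000.

E[X] = C(47,3)·2^(1−C(3,2)) = 16215/4 ≈ 4053.75000.


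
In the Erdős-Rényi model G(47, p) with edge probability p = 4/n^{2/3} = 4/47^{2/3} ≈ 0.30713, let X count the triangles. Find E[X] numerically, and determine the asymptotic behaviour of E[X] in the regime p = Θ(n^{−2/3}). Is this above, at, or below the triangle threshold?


Number of potential triangles: C(47, 3) = 16215.
Each occurs with probability p³ ≈ (0.30713)³ ≈ 2.8972386e-02.
By linearity: E[X] = C(47, 3)·p³ ≈ 16215 · 2.8972386e-02 ≈ 469.78723.
Since α = 2/3 < 1, p = c/n^{2/3} ≫ 1/n is above the triangle threshold p ~ 1/n. Asymptotically E[X] ~ (c³/6)·n^{3(1−α)} = (4³/6)·n^{1} → ∞; triangles are abundant w.h.p.

E[X] ≈ 469.78723; in regime p = Θ(1/n^{2/3}) E[X] diverges (above the triangle threshold p ~ 1/n).


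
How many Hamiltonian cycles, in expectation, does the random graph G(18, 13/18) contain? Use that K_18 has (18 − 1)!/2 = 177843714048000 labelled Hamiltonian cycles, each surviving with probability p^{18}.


K_18 has (18 − 1)!/2 = 177843714048000 labelled Hamiltonian cycles.
For each such Hamiltonian cycle H, let X_H = 1 if all 18 edges of H are present in G. Then P[X_H = 1] = p^{18} = (13/18)^{18} = 112455406951957393129/39346408075296537575424.
By linearity of expectation: E[X] = Σ_H E[X_H] = 177843714048000 · p^{18} = 177843714048000 · 112455406951957393129/39346408075296537575424 = 1674446952588776589016668875/3294258113514384.
Numerically: E[X] ≈ 5.08293e+11.

E[X] = 177843714048000 · (13/18)^{18} = 1674446952588776589016668875/3294258113514384 ≈ 5.08293e+11.


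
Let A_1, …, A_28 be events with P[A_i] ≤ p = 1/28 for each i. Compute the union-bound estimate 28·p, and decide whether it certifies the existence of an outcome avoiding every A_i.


Union bound: P[∪_{i=1}^{28} A_i] ≤ Σ_i P[A_i] ≤ 28·p = 28·(1/28) = 1.
Numerically: 1 ≈ 1.0000000.
Is 1 < 1? NO.
Since the bound 1 is ≥ 1, the union bound is uninformative here; it does NOT by itself certify existence.

28·p = 1 ≈ 1.0000000; existence NOT certified by the union bound.


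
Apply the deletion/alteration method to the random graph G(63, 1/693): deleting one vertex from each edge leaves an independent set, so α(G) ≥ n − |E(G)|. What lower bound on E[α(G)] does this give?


E[|E(G)|] = C(63, 2)·p = 1953 · (1/693) = 31/11.
E[α(G)] ≥ n − E[|E(G)|] = 63 − 31/11 = 662/11.
Numerically: ≈ 60.181818.
(This is only a lower bound; the true E[α(G)] may be larger.)

E[α(G)] ≥ 662/11 ≈ 60.181818.


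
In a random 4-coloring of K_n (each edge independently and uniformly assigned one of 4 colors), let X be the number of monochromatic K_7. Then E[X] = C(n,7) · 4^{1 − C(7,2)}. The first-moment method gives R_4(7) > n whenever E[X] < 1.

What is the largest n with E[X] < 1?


We need C(n, 7) · 4^{1 − 21} < 1, i.e. C(n, 7) < 4^{21 − 1} = 1099511627776.
Check values of n near the boundary:
  n = 179: C(179, 7) = 1037437234460; 1037437234460 < 1099511627776? YES
  n = 180: C(180, 7) = 1079414463600; 1079414463600 < 1099511627776? YES
  n = 181: C(181, 7) = 1122839183400; 1122839183400 < 1099511627776? NO
  n = 182: C(182, 7) = 1167752750736; 1167752750736 < 1099511627776? NO
The largest n with C(n, 7) < 1099511627776 is n = 180 (where E[X] = 67463403975/68719476736 ≈ 0.9817217). Hence R_4(7) > 180, i.e. R_4(7) ≥ 181.

Largest n = 180; hence R_4(7) > 180.


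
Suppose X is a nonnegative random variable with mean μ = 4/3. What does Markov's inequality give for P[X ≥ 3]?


μ = E[X] = 4/3, a = 3.
Markov: P[X ≥ 3] ≤ μ/a = (4/3)/3 = 4/9.
Numerically: ≈ 0.44444.
(Since a = 3 > μ = 1.33333, the bound 4/9 is < 1 and informative.)

P[X ≥ 3] ≤ 4/9 ≈ 0.44444.


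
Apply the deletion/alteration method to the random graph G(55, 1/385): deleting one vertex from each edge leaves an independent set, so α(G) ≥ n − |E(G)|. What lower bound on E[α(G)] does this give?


E[|E(G)|] = C(55, 2)·p = 1485 · (1/385) = 27/7.
E[α(G)] ≥ n − E[|E(G)|] = 55 − 27/7 = 358/7.
Numerically: ≈ 51.1429.
(This is only a lower bound; the true E[α(G)] may be larger.)

E[α(G)] ≥ 358/7 ≈ 51.1429.


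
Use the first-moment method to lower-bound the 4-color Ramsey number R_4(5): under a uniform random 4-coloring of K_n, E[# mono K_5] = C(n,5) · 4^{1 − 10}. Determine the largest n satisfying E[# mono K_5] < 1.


We need C(n, 5) · 4^{1 − 10} < 1, i.e. C(n, 5) < 4^{10 − 1} = 262144.
Check values of n near the boundary:
  n = 31: C(31, 5) = 169911; 169911 < 262144? YES
  n = 32: C(32, 5) = 201376; 201376 < 262144? YES
  n = 33: C(33, 5) = 237336; 237336 < 262144? YES
  n = 34: C(34, 5) = 278256; 278256 < 262144? NO
  n = 35: C(35, 5) = 324632; 324632 < 262144? NO
The largest n with C(n, 5) < 262144 is n = 33 (where E[X] = 29667/32768 ≈ 0.905365). Hence R_4(5) > 33, i.e. R_4(5) ≥ 34.

Largest n = 33; hence R_4(5) > 33.


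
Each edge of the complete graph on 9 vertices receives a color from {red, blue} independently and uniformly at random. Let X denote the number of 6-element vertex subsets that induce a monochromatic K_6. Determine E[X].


Let X = Σ_S X_S over the C(9, 6) = 84 subsets S of size 6, where X_S = 1 if the K_6 on S is monochromatic.
For a fixed S, the K_6 on S has C(6, 2) = 15 edges. P[all 15 edges red] = (1/2)^15, and likewise for blue, so P[monochromatic] = 2·(1/2)^15 = 2^{1 − 15} = 1/16384.
By linearity of expectation: E[X] = C(9, 6) · 2^{1 − 15} = 84 · 1/16384 = 21/4096.
Numerically: E[X] ≈ 0.005127.

E[X] = C(9,6)·2^(1−C(6,2)) = 21/4096 ≈ 0.005127.


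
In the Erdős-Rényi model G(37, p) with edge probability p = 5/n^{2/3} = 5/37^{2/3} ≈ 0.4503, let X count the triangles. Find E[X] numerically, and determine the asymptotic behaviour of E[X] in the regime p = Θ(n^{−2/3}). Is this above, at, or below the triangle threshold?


Number of potential triangles: C(37, 3) = 7770.
Each occurs with probability p³ ≈ (0.4503)³ ≈ 9.130752e-02.
By linearity: E[X] = C(37, 3)·p³ ≈ 7770 · 9.130752e-02 ≈ 709.4595.
Since α = 2/3 < 1, p = c/n^{2/3} ≫ 1/n is above the triangle threshold p ~ 1/n. Asymptotically E[X] ~ (c³/6)·n^{3(1−α)} = (5³/6)·n^{1} → ∞; triangles are abundant w.h.p.

E[X] ≈ 709.4595; in regime p = Θ(1/n^{2/3}) E[X] diverges (above the triangle threshold p ~ 1/n).


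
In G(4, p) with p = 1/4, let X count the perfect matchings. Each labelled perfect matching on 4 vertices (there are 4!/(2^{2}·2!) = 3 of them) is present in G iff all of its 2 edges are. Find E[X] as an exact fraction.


K_4 has 4!/(2^{2}·2!) = 3 labelled perfect matchings.
For each such perfect matching H, let X_H = 1 if all 2 edges of H are present in G. Then P[X_H = 1] = p^{2} = (1/4)^{2} = 1/16.
By linearity: E[X] = Σ_H E[X_H] = 3 · p^{2} = 3 · 1/16 = 3/16.
Numerically: E[X] ≈ 0.1875.

E[X] = 3 · (1/4)^{2} = 3/16 ≈ 0.1875.


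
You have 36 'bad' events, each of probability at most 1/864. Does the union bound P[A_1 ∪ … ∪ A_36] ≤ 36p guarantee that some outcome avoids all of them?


Union bound: P[∪_{i=1}^{36} A_i] ≤ Σ_i P[A_i] ≤ 36·p = 36·(1/864) = 1/24.
Numerically: 1/24 ≈ 0.0416667.
Is 1/24 < 1? YES.
Since P[∪ A_i] ≤ 1/24 < 1, the complement has P[∩ A_i^c] ≥ 1 − 1/24 = 23/24 > 0, so some outcome avoids every A_i.

36·p = 1/24 ≈ 0.0416667; existence CERTIFIED by the union bound.


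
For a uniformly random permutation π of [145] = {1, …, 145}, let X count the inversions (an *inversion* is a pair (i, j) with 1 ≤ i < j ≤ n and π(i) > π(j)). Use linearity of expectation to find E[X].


Write X = Σ X_I over the C(145, 2) = 10440 pairs i < j, with X_I the indicator of one inversion.
There are 10440 indicators.
For each fixed pair i < j, the values π(i) and π(j) are two distinct elements of {1, …, 145} in uniformly random order; by symmetry P[π(i) > π(j)] = 1/2.
By linearity: E[X] = 10440 · (1/2) = C(145, 2) · (1/2) = 10440/2 = 5220 ≈ 5220.0000.

E[X] = 5220 = 5220.0000.
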